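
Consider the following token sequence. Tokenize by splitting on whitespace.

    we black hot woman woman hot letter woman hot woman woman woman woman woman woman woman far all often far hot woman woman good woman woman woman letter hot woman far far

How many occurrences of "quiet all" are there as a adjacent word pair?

Scanning the 31 overlapping bigram windows for "quiet all":
  (none found)

0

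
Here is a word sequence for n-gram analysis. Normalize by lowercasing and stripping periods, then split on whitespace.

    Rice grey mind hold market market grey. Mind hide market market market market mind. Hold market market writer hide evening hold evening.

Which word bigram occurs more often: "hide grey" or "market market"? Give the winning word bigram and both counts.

"market market" (5 vs 0)

"hide grey": 0 occurrences
"market market": 5 occurrences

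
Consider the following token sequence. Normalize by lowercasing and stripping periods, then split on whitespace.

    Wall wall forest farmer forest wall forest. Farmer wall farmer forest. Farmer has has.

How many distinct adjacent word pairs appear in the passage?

9

14 tokens → 13 bigram windows in total.
Repeated bigrams (each contributes count−1 duplicates):
  forest farmer: 3
  farmer forest: 2
  wall forest: 2
4 duplicate windows → 13 − 4 = 9 distinct.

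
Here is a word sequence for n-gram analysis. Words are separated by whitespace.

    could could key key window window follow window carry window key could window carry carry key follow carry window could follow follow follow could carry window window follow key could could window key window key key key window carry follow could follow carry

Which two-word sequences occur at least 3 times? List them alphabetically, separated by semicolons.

Bigram counts meeting the condition (at least 3 times):
  carry window: 3
  key key: 3
  key window: 3
  window carry: 3
  window key: 3

carry window; key key; key window; window carry; window key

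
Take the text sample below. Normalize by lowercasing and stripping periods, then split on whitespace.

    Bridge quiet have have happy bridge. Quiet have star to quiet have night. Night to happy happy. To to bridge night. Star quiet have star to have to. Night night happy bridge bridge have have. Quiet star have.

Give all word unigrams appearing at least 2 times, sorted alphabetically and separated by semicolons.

bridge; happy; have; night; quiet; star; to

Unigram counts meeting the condition (at least 2 times):
  bridge: 5
  happy: 4
  have: 9
  night: 5
  quiet: 5
  star: 4
  to: 6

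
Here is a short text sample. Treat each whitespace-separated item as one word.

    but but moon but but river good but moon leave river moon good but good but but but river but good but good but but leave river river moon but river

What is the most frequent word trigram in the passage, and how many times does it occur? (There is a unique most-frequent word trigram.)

"but good but", 3 times

Trigram frequencies (highest first):
  but good but: 3
  but but river: 2
  good but good: 2
  good but but: 2
  but but moon: 1
  but moon but: 1
  … (18 more, each ≤ 1)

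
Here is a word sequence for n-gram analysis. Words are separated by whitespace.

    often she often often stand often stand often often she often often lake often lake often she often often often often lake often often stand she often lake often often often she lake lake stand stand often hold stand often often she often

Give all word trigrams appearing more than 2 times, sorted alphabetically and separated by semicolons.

often lake often; often often often; often often she; often she often; she often often

Trigram counts meeting the condition (more than 2 times):
  often lake often: 4
  often often often: 3
  often often she: 3
  often she often: 4
  she often often: 3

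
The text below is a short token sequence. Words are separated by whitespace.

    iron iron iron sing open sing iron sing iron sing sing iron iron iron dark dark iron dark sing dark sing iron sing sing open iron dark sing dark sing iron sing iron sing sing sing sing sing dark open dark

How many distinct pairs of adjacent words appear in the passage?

41 tokens → 40 bigram windows in total.
Repeated bigrams (each contributes count−1 duplicates):
  iron sing: 6
  sing iron: 6
  sing sing: 6
  dark sing: 4
  iron iron: 4
  iron dark: 3
  sing dark: 3
  sing open: 2
26 duplicate windows → 40 − 26 = 14 distinct.

14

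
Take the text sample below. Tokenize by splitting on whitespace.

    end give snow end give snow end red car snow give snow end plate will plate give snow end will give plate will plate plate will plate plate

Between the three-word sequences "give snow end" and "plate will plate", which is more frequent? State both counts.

"give snow end": 4 occurrences
"plate will plate": 3 occurrences

"give snow end" (4 vs 3)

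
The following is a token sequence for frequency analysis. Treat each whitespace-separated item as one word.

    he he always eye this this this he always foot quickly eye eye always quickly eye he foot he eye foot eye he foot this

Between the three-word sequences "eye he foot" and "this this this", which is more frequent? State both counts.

"eye he foot" (2 vs 1)

"eye he foot": 2 occurrences
"this this this": 1 occurrence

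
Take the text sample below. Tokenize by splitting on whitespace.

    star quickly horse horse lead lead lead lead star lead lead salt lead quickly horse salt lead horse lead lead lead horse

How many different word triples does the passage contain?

22 tokens → 20 trigram windows in total.
Repeated trigrams (each contributes count−1 duplicates):
  lead lead lead: 3
  horse lead lead: 2
3 duplicate windows → 20 − 3 = 17 distinct.

17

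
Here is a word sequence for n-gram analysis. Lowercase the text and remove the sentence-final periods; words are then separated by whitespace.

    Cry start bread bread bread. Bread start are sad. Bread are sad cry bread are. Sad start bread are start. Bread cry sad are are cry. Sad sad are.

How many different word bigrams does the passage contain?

18

29 tokens → 28 bigram windows in total.
Repeated bigrams (each contributes count−1 duplicates):
  are sad: 3
  bread are: 3
  bread bread: 3
  start bread: 3
  cry sad: 2
  sad are: 2
10 duplicate windows → 28 − 10 = 18 distinct.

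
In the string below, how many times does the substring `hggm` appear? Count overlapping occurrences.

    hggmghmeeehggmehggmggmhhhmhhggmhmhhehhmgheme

4

Sliding a length-4 window over the 44 characters (41 positions):
  position 1–4: hggm
  position 11–14: hggm
  position 16–19: hggm
  position 28–31: hggm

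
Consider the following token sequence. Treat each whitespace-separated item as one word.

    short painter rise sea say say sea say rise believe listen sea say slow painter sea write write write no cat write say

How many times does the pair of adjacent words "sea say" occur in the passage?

Scanning the 22 overlapping bigram windows for "sea say":
  position 4–5: sea say
  position 7–8: sea say
  position 12–13: sea say

3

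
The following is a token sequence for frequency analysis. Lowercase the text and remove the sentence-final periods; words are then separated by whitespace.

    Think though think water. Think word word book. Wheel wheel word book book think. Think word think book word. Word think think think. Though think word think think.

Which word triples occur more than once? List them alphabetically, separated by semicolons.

Trigram counts meeting the condition (more than once):
  think though think: 2
  think word think: 2
  word think think: 2

think though think; think word think; word think think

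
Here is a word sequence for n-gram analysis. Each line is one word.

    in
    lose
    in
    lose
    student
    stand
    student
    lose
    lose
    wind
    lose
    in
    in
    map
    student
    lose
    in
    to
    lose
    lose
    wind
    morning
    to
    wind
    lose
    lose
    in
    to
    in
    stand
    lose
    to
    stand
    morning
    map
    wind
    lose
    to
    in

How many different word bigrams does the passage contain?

39 tokens → 38 bigram windows in total.
Repeated bigrams (each contributes count−1 duplicates):
  lose in: 4
  lose lose: 3
  wind lose: 3
  in lose: 2
  in to: 2
  lose to: 2
  lose wind: 2
  student lose: 2
  … (1 more repeated)
13 duplicate windows → 38 − 13 = 25 distinct.

25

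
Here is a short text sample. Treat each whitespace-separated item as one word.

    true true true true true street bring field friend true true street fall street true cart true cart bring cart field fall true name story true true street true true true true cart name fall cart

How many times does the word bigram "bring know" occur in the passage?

0

Scanning the 35 overlapping bigram windows for "bring know":
  (none found)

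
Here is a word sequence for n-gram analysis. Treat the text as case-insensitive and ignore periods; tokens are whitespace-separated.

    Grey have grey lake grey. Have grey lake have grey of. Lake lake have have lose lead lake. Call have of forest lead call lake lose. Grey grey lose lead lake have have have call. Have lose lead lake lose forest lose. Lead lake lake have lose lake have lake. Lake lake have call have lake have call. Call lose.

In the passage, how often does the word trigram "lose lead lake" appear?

Scanning the 58 overlapping trigram windows for "lose lead lake":
  position 16–18: lose lead lake
  position 29–31: lose lead lake
  position 37–39: lose lead lake
  position 42–44: lose lead lake

4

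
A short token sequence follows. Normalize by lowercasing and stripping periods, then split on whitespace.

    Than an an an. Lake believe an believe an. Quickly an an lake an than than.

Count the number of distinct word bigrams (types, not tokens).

11

16 tokens → 15 bigram windows in total.
Repeated bigrams (each contributes count−1 duplicates):
  an an: 3
  an lake: 2
  believe an: 2
4 duplicate windows → 15 − 4 = 11 distinct.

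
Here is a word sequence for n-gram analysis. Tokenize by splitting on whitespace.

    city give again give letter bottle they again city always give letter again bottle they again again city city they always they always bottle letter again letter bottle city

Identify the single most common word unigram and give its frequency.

Unigram frequencies (highest first):
  again: 6
  city: 5
  letter: 4
  bottle: 4
  they: 4
  give: 3
  … (1 more, each ≤ 3)

"again", 6 times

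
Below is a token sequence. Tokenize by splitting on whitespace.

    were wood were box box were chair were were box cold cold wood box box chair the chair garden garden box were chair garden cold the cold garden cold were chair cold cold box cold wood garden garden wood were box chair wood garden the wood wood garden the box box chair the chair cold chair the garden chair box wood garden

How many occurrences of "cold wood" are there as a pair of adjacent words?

2

Scanning the 61 overlapping bigram windows for "cold wood":
  position 12–13: cold wood
  position 35–36: cold wood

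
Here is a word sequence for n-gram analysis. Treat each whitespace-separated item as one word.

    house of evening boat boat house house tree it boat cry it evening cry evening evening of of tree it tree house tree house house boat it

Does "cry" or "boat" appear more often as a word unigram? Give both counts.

"boat" (4 vs 2)

"cry": 2 occurrences
"boat": 4 occurrences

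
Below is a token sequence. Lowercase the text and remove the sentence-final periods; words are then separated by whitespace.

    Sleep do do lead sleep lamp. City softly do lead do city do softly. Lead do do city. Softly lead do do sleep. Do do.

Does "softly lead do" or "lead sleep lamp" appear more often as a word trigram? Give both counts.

"softly lead do" (2 vs 1)

"softly lead do": 2 occurrences
"lead sleep lamp": 1 occurrence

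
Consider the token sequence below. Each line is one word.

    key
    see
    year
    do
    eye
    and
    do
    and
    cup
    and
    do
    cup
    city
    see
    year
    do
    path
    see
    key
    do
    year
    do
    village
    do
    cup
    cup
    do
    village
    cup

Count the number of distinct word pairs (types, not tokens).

29 tokens → 28 bigram windows in total.
Repeated bigrams (each contributes count−1 duplicates):
  year do: 3
  and do: 2
  do cup: 2
  do village: 2
  see year: 2
6 duplicate windows → 28 − 6 = 22 distinct.

22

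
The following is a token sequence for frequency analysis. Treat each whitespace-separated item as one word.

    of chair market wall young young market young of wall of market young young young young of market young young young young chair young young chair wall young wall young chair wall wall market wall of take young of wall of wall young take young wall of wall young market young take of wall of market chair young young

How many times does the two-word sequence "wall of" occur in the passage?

5

Scanning the 58 overlapping bigram windows for "wall of":
  position 10–11: wall of
  position 35–36: wall of
  position 40–41: wall of
  position 46–47: wall of
  position 54–55: wall of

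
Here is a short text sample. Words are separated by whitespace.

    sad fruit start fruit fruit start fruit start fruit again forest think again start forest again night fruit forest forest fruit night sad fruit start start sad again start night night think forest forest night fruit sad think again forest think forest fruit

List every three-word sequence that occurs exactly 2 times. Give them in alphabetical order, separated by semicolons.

again forest think; sad fruit start

Trigram counts meeting the condition (exactly 2 times):
  again forest think: 2
  sad fruit start: 2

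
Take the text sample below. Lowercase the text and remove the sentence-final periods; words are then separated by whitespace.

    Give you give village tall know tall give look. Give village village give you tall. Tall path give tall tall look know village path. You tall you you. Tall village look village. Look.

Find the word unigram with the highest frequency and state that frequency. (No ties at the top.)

Unigram frequencies (highest first):
  tall: 8
  give: 6
  village: 6
  you: 5
  look: 4
  know: 2
  … (1 more, each ≤ 2)

"tall", 8 times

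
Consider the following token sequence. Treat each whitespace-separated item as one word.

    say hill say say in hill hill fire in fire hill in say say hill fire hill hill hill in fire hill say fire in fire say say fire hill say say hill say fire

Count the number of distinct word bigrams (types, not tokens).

35 tokens → 34 bigram windows in total.
Repeated bigrams (each contributes count−1 duplicates):
  fire hill: 4
  hill say: 4
  say say: 4
  hill hill: 3
  in fire: 3
  say fire: 3
  say hill: 3
  fire in: 2
  … (2 more repeated)
20 duplicate windows → 34 − 20 = 14 distinct.

14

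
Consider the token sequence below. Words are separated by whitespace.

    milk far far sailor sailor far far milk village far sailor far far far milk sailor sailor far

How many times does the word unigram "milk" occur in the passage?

Scanning the 18 tokens for "milk":
  position 1: milk
  position 8: milk
  position 15: milk

3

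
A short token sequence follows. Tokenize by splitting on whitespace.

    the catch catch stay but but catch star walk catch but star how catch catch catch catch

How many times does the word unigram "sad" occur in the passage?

0

Scanning the 17 tokens for "sad":
  (none found)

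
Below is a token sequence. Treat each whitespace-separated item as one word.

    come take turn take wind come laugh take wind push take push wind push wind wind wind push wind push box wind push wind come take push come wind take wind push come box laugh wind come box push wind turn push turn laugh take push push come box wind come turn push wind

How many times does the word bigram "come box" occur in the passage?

Scanning the 53 overlapping bigram windows for "come box":
  position 33–34: come box
  position 37–38: come box
  position 48–49: come box

3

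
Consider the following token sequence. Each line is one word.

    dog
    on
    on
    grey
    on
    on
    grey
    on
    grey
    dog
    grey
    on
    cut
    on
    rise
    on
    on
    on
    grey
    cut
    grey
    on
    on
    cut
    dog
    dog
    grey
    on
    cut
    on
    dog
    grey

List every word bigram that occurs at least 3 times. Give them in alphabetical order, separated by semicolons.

Bigram counts meeting the condition (at least 3 times):
  dog grey: 3
  grey on: 5
  on cut: 3
  on grey: 4
  on on: 5

dog grey; grey on; on cut; on grey; on on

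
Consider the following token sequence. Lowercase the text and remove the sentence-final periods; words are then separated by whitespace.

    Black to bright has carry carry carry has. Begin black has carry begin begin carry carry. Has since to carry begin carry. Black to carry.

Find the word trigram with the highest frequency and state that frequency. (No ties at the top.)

"carry carry has", 2 times

Trigram frequencies (highest first):
  carry carry has: 2
  black to bright: 1
  to bright has: 1
  bright has carry: 1
  has carry carry: 1
  carry carry carry: 1
  … (16 more, each ≤ 1)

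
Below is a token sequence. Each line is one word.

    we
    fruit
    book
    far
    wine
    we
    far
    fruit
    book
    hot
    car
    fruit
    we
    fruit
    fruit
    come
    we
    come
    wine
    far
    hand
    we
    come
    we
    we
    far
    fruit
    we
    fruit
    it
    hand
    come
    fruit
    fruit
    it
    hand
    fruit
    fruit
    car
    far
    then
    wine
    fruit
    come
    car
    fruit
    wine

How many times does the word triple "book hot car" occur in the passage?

Scanning the 45 overlapping trigram windows for "book hot car":
  position 9–11: book hot car

1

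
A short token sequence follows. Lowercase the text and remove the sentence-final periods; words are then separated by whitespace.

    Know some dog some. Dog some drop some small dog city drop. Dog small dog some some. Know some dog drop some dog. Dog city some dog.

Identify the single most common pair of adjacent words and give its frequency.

"some dog", 5 times

Bigram frequencies (highest first):
  some dog: 5
  dog some: 3
  know some: 2
  drop some: 2
  small dog: 2
  dog city: 2
  … (10 more, each ≤ 1)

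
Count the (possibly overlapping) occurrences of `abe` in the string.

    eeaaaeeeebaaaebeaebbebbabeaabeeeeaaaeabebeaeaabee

Sliding a length-3 window over the 49 characters (47 positions):
  position 24–26: abe
  position 28–30: abe
  position 38–40: abe
  position 46–48: abe

4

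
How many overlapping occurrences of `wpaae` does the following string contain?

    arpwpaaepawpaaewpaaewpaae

4

Sliding a length-5 window over the 25 characters (21 positions):
  position 4–8: wpaae
  position 11–15: wpaae
  position 16–20: wpaae
  position 21–25: wpaae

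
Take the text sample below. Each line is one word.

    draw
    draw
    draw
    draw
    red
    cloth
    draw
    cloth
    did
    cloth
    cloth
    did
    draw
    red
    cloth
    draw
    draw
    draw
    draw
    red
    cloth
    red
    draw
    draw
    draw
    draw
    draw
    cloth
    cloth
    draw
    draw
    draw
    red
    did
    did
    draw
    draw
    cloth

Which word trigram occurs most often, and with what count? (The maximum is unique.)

"draw draw draw", 8 times

Trigram frequencies (highest first):
  draw draw draw: 8
  draw draw red: 3
  draw red cloth: 3
  red cloth draw: 2
  cloth draw draw: 2
  draw draw cloth: 2
  … (16 more, each ≤ 1)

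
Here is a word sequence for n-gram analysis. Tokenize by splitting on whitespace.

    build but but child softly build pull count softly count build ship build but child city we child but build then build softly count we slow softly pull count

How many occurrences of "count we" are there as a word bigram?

1

Scanning the 28 overlapping bigram windows for "count we":
  position 24–25: count we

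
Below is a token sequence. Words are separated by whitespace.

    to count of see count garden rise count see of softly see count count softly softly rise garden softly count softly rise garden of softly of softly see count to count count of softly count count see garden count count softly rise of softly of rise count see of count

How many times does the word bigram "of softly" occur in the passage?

Scanning the 49 overlapping bigram windows for "of softly":
  position 10–11: of softly
  position 24–25: of softly
  position 26–27: of softly
  position 33–34: of softly
  position 43–44: of softly

5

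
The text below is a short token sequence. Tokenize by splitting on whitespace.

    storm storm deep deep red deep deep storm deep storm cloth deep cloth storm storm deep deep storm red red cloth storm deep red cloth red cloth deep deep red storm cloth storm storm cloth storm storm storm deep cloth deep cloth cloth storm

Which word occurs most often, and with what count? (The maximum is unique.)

"storm", 15 times

Unigram frequencies (highest first):
  storm: 15
  deep: 13
  cloth: 10
  red: 6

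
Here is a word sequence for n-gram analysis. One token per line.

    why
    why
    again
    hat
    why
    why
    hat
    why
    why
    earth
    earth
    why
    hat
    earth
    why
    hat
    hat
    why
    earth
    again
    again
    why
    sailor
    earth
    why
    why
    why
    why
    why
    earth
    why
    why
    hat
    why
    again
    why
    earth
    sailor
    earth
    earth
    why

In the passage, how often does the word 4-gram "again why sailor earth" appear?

Scanning the 38 overlapping 4-gram windows for "again why sailor earth":
  position 21–24: again why sailor earth

1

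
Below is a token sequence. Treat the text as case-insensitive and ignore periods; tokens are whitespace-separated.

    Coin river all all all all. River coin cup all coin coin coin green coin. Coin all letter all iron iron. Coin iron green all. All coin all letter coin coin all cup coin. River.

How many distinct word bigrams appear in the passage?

23

35 tokens → 34 bigram windows in total.
Repeated bigrams (each contributes count−1 duplicates):
  all all: 4
  coin coin: 4
  coin all: 3
  all coin: 2
  all letter: 2
  coin river: 2
11 duplicate windows → 34 − 11 = 23 distinct.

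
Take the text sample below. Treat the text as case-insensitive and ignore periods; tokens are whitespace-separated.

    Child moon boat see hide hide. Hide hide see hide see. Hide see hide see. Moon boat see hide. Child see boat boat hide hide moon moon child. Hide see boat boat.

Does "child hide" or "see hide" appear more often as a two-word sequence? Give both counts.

"see hide" (5 vs 1)

"child hide": 1 occurrence
"see hide": 5 occurrences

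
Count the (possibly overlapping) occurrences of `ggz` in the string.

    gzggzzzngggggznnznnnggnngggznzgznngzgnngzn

3

Sliding a length-3 window over the 42 characters (40 positions):
  position 3–5: ggz
  position 12–14: ggz
  position 26–28: ggz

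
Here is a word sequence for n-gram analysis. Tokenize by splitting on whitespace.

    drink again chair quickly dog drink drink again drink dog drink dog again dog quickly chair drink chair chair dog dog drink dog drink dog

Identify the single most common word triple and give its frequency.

"dog drink dog", 3 times

Trigram frequencies (highest first):
  dog drink dog: 3
  drink dog drink: 2
  drink again chair: 1
  again chair quickly: 1
  chair quickly dog: 1
  quickly dog drink: 1
  … (14 more, each ≤ 1)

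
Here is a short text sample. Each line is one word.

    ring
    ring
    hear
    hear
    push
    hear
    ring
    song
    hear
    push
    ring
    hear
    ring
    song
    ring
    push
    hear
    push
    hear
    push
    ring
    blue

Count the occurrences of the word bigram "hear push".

Scanning the 21 overlapping bigram windows for "hear push":
  position 4–5: hear push
  position 9–10: hear push
  position 17–18: hear push
  position 19–20: hear push

4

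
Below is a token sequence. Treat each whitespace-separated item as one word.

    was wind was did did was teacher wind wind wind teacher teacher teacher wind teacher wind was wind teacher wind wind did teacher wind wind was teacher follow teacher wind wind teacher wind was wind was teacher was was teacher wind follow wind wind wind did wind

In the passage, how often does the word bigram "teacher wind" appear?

Scanning the 46 overlapping bigram windows for "teacher wind":
  position 7–8: teacher wind
  position 13–14: teacher wind
  position 15–16: teacher wind
  position 19–20: teacher wind
  position 23–24: teacher wind
  position 29–30: teacher wind
  position 32–33: teacher wind
  position 40–41: teacher wind

8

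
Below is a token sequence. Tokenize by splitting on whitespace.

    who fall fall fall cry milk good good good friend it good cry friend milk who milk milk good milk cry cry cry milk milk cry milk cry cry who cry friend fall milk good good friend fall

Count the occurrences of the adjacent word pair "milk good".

Scanning the 37 overlapping bigram windows for "milk good":
  position 6–7: milk good
  position 18–19: milk good
  position 34–35: milk good

3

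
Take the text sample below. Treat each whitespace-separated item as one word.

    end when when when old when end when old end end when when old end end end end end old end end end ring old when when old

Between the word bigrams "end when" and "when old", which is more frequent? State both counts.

"when old" (4 vs 3)

"end when": 3 occurrences
"when old": 4 occurrences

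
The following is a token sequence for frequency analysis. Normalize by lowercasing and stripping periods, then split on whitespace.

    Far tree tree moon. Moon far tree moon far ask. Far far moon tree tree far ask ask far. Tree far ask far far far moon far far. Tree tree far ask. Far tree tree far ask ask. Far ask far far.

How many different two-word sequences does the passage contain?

12

42 tokens → 41 bigram windows in total.
Repeated bigrams (each contributes count−1 duplicates):
  ask far: 6
  far ask: 6
  far far: 5
  far tree: 5
  tree far: 4
  tree tree: 4
  moon far: 3
  ask ask: 2
  … (2 more repeated)
29 duplicate windows → 41 − 29 = 12 distinct.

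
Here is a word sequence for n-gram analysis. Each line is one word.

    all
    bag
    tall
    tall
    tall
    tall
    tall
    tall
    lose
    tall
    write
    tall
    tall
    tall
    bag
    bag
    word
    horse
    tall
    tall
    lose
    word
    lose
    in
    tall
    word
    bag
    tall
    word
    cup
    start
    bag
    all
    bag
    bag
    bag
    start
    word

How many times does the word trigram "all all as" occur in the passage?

Scanning the 36 overlapping trigram windows for "all all as":
  (none found)

0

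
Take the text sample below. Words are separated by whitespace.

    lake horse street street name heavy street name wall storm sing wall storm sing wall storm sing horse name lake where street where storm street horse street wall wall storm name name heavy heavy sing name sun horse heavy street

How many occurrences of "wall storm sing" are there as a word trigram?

Scanning the 38 overlapping trigram windows for "wall storm sing":
  position 9–11: wall storm sing
  position 12–14: wall storm sing
  position 15–17: wall storm sing

3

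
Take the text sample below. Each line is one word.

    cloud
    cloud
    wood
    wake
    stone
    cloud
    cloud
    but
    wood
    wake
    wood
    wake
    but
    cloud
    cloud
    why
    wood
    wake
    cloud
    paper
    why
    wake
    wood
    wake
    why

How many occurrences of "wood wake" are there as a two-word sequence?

5

Scanning the 24 overlapping bigram windows for "wood wake":
  position 3–4: wood wake
  position 9–10: wood wake
  position 11–12: wood wake
  position 17–18: wood wake
  position 23–24: wood wake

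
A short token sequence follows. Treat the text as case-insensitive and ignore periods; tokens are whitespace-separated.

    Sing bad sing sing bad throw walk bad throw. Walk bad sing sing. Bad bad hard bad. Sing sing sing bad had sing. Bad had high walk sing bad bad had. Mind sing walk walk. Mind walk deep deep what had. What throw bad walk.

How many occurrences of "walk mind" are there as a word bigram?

Scanning the 44 overlapping bigram windows for "walk mind":
  position 35–36: walk mind

1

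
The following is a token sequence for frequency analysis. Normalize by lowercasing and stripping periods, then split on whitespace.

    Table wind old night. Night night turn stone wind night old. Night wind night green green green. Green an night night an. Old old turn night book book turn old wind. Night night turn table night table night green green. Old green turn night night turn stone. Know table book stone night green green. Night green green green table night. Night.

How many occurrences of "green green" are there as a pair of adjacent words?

Scanning the 60 overlapping bigram windows for "green green":
  position 15–16: green green
  position 16–17: green green
  position 17–18: green green
  position 39–40: green green
  position 53–54: green green
  position 56–57: green green
  position 57–58: green green

7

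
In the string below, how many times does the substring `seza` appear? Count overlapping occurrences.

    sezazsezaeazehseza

3

Sliding a length-4 window over the 18 characters (15 positions):
  position 1–4: seza
  position 6–9: seza
  position 15–18: seza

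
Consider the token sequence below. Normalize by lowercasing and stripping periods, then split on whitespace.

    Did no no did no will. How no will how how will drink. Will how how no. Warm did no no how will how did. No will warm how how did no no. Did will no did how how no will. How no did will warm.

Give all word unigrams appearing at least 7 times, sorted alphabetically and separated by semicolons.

Unigram counts meeting the condition (at least 7 times):
  did: 8
  how: 12
  no: 13
  will: 9

did; how; no; will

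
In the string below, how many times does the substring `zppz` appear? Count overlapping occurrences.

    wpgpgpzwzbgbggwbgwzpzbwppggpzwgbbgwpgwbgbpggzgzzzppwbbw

0

Sliding a length-4 window over the 55 characters (52 positions):
  (no match at any position)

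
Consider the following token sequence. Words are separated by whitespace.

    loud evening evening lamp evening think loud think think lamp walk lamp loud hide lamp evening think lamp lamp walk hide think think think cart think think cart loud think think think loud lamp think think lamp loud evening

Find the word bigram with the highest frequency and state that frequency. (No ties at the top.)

Bigram frequencies (highest first):
  think think: 7
  think lamp: 3
  loud evening: 2
  lamp evening: 2
  evening think: 2
  think loud: 2
  … (16 more, each ≤ 2)

"think think", 7 times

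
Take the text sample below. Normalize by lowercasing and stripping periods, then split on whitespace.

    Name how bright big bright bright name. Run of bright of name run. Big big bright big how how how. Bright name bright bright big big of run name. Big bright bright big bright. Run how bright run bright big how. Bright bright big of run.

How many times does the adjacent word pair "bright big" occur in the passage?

6

Scanning the 45 overlapping bigram windows for "bright big":
  position 3–4: bright big
  position 16–17: bright big
  position 24–25: bright big
  position 32–33: bright big
  position 39–40: bright big
  position 43–44: bright big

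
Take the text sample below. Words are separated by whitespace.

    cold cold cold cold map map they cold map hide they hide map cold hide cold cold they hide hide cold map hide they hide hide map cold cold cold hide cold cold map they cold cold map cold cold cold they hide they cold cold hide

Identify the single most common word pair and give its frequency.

"cold cold", 11 times

Bigram frequencies (highest first):
  cold cold: 11
  cold map: 5
  they hide: 4
  they cold: 3
  hide they: 3
  map cold: 3
  … (8 more, each ≤ 3)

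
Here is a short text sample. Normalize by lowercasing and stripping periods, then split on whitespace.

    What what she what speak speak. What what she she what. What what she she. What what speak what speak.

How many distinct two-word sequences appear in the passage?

20 tokens → 19 bigram windows in total.
Repeated bigrams (each contributes count−1 duplicates):
  what what: 5
  she what: 3
  what she: 3
  what speak: 3
  she she: 2
  speak what: 2
12 duplicate windows → 19 − 12 = 7 distinct.

7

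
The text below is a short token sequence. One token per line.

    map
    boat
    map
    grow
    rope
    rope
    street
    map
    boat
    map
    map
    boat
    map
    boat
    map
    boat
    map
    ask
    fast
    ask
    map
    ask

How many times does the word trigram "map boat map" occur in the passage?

5

Scanning the 20 overlapping trigram windows for "map boat map":
  position 1–3: map boat map
  position 8–10: map boat map
  position 11–13: map boat map
  position 13–15: map boat map
  position 15–17: map boat map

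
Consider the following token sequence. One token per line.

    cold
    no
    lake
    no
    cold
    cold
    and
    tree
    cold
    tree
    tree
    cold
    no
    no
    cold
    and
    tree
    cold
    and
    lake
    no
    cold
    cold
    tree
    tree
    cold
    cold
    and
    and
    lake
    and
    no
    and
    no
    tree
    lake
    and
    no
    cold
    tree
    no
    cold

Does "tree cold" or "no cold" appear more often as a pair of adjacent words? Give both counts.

"no cold" (5 vs 4)

"tree cold": 4 occurrences
"no cold": 5 occurrences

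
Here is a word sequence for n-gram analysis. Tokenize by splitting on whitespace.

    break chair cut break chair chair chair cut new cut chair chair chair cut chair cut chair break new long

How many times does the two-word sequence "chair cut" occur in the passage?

Scanning the 19 overlapping bigram windows for "chair cut":
  position 2–3: chair cut
  position 7–8: chair cut
  position 13–14: chair cut
  position 15–16: chair cut

4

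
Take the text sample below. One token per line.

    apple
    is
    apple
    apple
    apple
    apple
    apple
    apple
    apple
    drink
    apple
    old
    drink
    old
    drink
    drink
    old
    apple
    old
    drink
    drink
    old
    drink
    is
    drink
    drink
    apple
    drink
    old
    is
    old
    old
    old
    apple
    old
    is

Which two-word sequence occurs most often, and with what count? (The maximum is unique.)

Bigram frequencies (highest first):
  apple apple: 6
  old drink: 4
  drink old: 4
  apple old: 3
  drink drink: 3
  apple drink: 2
  … (9 more, each ≤ 2)

"apple apple", 6 times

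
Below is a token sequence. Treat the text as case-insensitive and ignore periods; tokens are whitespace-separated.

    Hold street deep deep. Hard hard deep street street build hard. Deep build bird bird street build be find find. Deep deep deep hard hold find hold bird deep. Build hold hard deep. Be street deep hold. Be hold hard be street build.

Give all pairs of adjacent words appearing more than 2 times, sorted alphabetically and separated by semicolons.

deep deep; hard deep; street build

Bigram counts meeting the condition (more than 2 times):
  deep deep: 3
  hard deep: 3
  street build: 3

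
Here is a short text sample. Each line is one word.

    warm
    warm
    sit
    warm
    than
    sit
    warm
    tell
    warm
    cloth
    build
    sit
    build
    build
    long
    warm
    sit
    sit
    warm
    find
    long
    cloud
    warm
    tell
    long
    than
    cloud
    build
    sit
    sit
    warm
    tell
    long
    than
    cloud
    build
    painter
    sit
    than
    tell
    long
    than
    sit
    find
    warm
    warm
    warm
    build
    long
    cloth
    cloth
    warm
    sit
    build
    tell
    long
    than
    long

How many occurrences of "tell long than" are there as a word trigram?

4

Scanning the 56 overlapping trigram windows for "tell long than":
  position 24–26: tell long than
  position 32–34: tell long than
  position 40–42: tell long than
  position 55–57: tell long than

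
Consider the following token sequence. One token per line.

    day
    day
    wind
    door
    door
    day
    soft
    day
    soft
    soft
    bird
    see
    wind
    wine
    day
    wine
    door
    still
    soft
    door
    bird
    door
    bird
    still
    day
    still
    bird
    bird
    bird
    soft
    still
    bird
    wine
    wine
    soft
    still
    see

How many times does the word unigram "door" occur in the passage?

5

Scanning the 37 tokens for "door":
  position 4: door
  position 5: door
  position 17: door
  position 20: door
  position 22: door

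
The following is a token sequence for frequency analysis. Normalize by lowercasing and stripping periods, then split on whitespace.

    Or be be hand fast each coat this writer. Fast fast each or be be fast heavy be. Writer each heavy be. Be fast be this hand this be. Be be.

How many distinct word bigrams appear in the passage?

22

31 tokens → 30 bigram windows in total.
Repeated bigrams (each contributes count−1 duplicates):
  be be: 5
  be fast: 2
  fast each: 2
  heavy be: 2
  or be: 2
8 duplicate windows → 30 − 8 = 22 distinct.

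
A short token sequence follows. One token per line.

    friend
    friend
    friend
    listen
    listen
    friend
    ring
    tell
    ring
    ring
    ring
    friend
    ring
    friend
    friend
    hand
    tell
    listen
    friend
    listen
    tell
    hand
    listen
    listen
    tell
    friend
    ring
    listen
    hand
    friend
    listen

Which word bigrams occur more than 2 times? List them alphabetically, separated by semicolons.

friend friend; friend listen; friend ring

Bigram counts meeting the condition (more than 2 times):
  friend friend: 3
  friend listen: 3
  friend ring: 3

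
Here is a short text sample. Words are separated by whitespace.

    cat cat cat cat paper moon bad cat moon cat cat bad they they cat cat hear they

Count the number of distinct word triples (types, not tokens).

15

18 tokens → 16 trigram windows in total.
Repeated trigrams (each contributes count−1 duplicates):
  cat cat cat: 2
1 duplicate windows → 16 − 1 = 15 distinct.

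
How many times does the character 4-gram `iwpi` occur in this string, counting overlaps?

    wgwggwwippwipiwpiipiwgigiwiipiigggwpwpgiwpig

2

Sliding a length-4 window over the 44 characters (41 positions):
  position 14–17: iwpi
  position 40–43: iwpi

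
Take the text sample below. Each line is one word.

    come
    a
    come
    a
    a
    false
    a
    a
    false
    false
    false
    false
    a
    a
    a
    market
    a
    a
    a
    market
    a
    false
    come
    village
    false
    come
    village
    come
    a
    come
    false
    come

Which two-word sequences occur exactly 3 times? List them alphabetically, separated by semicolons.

Bigram counts meeting the condition (exactly 3 times):
  a false: 3
  come a: 3
  false come: 3
  false false: 3

a false; come a; false come; false false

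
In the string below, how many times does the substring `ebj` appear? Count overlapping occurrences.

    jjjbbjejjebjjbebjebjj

Sliding a length-3 window over the 21 characters (19 positions):
  position 10–12: ebj
  position 15–17: ebj
  position 18–20: ebj

3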